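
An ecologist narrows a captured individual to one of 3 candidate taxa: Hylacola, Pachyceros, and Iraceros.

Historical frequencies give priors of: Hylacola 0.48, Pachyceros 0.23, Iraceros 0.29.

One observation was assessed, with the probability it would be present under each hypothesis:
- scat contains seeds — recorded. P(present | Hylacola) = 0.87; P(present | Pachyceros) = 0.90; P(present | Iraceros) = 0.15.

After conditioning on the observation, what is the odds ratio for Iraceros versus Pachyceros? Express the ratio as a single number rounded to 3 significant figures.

Posterior odds equal prior odds times the likelihood ratio; only the two competing hypotheses matter.
  Iraceros: 0.29 × 0.15 = 0.0435
  Pachyceros: 0.23 × 0.90 = 0.207
Posterior odds = 0.0435 / 0.207 ≈ 0.210.

0.210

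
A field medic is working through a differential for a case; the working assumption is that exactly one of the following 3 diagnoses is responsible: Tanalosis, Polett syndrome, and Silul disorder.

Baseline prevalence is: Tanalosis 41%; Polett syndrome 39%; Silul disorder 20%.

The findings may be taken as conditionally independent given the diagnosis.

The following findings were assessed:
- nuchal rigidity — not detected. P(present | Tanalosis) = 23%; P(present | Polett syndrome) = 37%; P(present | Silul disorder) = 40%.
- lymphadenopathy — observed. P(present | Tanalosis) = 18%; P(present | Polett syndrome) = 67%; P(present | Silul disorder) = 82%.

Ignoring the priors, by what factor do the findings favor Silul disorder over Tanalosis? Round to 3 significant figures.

Joint likelihood of the evidence pattern under each hypothesis (using 1 − P(present | H) for each absent finding):
  Silul disorder: (1 − 0.40) × 0.82 = 0.492
  Tanalosis: (1 − 0.23) × 0.18 = 0.1386
Bayes factor = 0.492 / 0.1386 ≈ 3.55

3.55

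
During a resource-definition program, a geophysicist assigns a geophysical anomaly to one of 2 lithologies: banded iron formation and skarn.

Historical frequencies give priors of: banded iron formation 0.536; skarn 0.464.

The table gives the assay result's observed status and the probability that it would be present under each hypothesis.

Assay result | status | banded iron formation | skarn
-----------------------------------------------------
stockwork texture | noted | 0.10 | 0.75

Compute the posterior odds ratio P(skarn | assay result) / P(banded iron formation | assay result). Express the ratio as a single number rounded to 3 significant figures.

6.49

Unnormalized posterior weight (prior times the assay result likelihood) for each of the two hypotheses:
  skarn: 0.464 × 0.75 = 0.348
  banded iron formation: 0.536 × 0.10 = 0.0536
Posterior odds = 0.348 / 0.0536 ≈ 6.49.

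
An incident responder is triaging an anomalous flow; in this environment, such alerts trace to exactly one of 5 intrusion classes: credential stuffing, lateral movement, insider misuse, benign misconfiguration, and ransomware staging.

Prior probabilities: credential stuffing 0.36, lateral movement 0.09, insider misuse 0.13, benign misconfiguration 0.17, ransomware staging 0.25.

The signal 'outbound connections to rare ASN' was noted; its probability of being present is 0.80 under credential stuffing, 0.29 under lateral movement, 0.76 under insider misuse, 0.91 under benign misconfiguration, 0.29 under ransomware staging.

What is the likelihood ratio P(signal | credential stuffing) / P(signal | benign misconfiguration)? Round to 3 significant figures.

0.879

Likelihood of this signal under each hypothesis:
  credential stuffing: 0.8
  benign misconfiguration: 0.91
Bayes factor = 0.8 / 0.91 ≈ 0.879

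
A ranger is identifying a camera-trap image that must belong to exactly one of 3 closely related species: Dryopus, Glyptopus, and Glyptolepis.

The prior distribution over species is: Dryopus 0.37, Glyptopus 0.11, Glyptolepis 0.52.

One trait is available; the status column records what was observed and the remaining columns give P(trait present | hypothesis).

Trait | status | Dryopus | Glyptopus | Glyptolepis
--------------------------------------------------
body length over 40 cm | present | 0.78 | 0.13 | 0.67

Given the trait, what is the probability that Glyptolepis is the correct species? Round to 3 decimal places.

0.535

Multiply each prior by the likelihood of the trait:
  Dryopus: 0.37 × 0.78 = 0.2886
  Glyptopus: 0.11 × 0.13 = 0.0143
  Glyptolepis: 0.52 × 0.67 = 0.3484
The unnormalized weights sum to 0.6513.
P(Glyptolepis | evidence) = 0.3484 / 0.6513 ≈ 0.535.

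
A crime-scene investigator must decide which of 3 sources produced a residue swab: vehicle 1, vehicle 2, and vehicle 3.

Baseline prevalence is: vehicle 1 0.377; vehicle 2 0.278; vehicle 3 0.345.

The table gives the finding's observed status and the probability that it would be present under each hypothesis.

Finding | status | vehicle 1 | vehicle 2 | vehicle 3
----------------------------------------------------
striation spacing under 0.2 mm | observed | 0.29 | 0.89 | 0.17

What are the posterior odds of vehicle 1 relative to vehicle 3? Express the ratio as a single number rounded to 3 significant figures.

Posterior odds equal prior odds times the likelihood ratio; only the two competing hypotheses matter.
  vehicle 1: 0.377 × 0.29 = 0.10933
  vehicle 3: 0.345 × 0.17 = 0.05865
Posterior odds = 0.10933 / 0.05865 ≈ 1.86.

1.86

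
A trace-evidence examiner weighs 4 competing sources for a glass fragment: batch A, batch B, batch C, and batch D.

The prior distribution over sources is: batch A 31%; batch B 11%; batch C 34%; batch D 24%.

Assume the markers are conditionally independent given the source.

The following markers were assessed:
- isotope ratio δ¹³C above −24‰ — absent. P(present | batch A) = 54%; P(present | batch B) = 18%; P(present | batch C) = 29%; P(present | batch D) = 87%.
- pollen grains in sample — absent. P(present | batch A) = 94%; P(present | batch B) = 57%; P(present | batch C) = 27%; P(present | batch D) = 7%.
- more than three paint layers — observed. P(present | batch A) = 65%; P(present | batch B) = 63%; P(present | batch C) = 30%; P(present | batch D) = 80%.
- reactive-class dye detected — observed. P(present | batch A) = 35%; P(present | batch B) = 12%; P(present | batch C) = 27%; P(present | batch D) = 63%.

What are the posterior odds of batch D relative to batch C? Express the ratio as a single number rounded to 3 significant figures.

Unnormalized posterior weight (prior times the marker likelihoods) for each of the two hypotheses (using 1 − P(present | H) for each absent marker):
  batch D: 0.24 × (1 − 0.87) × (1 − 0.07) × 0.80 × 0.63 = 0.014624
  batch C: 0.34 × (1 − 0.29) × (1 − 0.27) × 0.30 × 0.27 = 0.014274
Odds(batch D : batch C) = 0.014624 / 0.014274 ≈ 1.02.

1.02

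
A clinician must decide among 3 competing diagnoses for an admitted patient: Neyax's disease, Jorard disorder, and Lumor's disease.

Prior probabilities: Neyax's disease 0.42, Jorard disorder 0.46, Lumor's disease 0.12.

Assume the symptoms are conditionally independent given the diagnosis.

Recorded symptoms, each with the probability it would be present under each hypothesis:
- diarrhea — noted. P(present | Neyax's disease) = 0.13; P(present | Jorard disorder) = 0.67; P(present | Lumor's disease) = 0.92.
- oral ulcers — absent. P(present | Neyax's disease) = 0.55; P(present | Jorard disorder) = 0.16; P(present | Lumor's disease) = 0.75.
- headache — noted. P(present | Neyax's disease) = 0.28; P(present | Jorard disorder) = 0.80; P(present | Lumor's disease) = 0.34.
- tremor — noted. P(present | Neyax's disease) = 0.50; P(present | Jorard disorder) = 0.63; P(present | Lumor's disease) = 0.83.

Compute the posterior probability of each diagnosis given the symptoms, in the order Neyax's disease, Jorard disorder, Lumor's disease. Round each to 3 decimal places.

For each hypothesis, the unnormalized posterior weight is prior × product of the symptom likelihoods (using 1 − P(present | H) for each absent symptom):
  Neyax's disease: 0.42 × 0.13 × (1 − 0.55) × 0.28 × 0.50 = 0.0034398
  Jorard disorder: 0.46 × 0.67 × (1 − 0.16) × 0.80 × 0.63 = 0.13048
  Lumor's disease: 0.12 × 0.92 × (1 − 0.75) × 0.34 × 0.83 = 0.0077887
The unnormalized weights sum to 0.14171.
P(Neyax's disease | evidence) = 0.0034398 / 0.14171 ≈ 0.024
P(Jorard disorder | evidence) = 0.13048 / 0.14171 ≈ 0.921
P(Lumor's disease | evidence) = 0.0077887 / 0.14171 ≈ 0.055

0.024, 0.921, 0.055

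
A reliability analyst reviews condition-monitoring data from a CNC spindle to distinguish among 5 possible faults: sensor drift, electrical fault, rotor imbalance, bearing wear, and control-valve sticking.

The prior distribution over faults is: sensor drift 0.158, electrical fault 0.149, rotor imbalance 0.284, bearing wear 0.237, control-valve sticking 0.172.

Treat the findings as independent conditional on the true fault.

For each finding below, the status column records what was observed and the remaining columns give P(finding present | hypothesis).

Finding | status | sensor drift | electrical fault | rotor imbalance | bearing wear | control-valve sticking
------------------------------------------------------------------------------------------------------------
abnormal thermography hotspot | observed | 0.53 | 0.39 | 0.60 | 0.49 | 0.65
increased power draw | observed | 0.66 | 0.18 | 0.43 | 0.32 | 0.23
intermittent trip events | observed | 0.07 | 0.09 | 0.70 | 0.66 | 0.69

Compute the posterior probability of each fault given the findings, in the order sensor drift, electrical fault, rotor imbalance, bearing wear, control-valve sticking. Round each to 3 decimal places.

0.039, 0.010, 0.521, 0.249, 0.180

By Bayes' rule with conditional independence, the unnormalized weight for each hypothesis is prior × ∏ likelihoods:
  sensor drift: 0.158 × 0.53 × 0.66 × 0.07 = 0.0038688
  electrical fault: 0.149 × 0.39 × 0.18 × 0.09 = 0.00094138
  rotor imbalance: 0.284 × 0.60 × 0.43 × 0.70 = 0.05129
  bearing wear: 0.237 × 0.49 × 0.32 × 0.66 = 0.024527
  control-valve sticking: 0.172 × 0.65 × 0.23 × 0.69 = 0.017743
Marginal likelihood of the evidence = 0.09837.
P(sensor drift | evidence) = 0.0038688 / 0.09837 ≈ 0.039
P(electrical fault | evidence) = 0.00094138 / 0.09837 ≈ 0.010
P(rotor imbalance | evidence) = 0.05129 / 0.09837 ≈ 0.521
P(bearing wear | evidence) = 0.024527 / 0.09837 ≈ 0.249
P(control-valve sticking | evidence) = 0.017743 / 0.09837 ≈ 0.180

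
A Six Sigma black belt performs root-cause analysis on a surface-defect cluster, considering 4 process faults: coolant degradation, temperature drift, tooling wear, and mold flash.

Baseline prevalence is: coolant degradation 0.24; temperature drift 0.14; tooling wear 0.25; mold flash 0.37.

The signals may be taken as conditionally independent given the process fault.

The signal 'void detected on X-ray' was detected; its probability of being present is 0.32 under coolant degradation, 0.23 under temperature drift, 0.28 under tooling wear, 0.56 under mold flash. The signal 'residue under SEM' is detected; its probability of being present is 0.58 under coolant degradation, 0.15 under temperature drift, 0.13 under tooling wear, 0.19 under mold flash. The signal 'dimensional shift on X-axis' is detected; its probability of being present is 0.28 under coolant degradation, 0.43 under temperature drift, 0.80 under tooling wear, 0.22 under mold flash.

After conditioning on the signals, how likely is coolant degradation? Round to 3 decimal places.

0.409

By Bayes' rule with conditional independence, the unnormalized weight for each hypothesis is prior × ∏ likelihoods:
  coolant degradation: 0.24 × 0.32 × 0.58 × 0.28 = 0.012472
  temperature drift: 0.14 × 0.23 × 0.15 × 0.43 = 0.0020769
  tooling wear: 0.25 × 0.28 × 0.13 × 0.80 = 0.00728
  mold flash: 0.37 × 0.56 × 0.19 × 0.22 = 0.008661
The unnormalized weights sum to 0.03049.
P(coolant degradation | evidence) = 0.012472 / 0.03049 ≈ 0.409.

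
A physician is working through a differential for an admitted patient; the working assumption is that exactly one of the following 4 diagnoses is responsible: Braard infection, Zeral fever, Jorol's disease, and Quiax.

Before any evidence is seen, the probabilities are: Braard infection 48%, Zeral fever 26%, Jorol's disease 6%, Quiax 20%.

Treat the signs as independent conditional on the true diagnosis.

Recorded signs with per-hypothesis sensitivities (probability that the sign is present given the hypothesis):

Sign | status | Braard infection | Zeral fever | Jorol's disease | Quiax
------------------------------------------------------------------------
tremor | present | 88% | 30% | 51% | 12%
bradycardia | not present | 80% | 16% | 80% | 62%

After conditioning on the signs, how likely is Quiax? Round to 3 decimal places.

0.055

For each hypothesis, the unnormalized posterior weight is prior × product of the sign likelihoods (using 1 − P(present | H) for each absent sign):
  Braard infection: 0.48 × 0.88 × (1 − 0.80) = 0.08448
  Zeral fever: 0.26 × 0.30 × (1 − 0.16) = 0.06552
  Jorol's disease: 0.06 × 0.51 × (1 − 0.80) = 0.00612
  Quiax: 0.20 × 0.12 × (1 − 0.62) = 0.00912
Marginal likelihood of the evidence = 0.16524.
P(Quiax | evidence) = 0.00912 / 0.16524 ≈ 0.055.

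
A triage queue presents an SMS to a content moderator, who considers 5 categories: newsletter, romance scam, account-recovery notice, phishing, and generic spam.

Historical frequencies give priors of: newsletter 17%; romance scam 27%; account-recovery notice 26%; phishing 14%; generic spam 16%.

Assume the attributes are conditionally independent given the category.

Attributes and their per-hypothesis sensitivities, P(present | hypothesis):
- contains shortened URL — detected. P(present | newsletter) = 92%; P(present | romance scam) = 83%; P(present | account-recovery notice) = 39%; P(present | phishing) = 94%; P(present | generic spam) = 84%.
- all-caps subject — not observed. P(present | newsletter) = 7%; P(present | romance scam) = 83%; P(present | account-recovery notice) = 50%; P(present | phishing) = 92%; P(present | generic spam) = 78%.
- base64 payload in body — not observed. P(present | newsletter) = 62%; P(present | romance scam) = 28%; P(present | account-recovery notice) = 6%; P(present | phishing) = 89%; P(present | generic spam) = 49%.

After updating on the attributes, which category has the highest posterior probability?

newsletter

By Bayes' rule with conditional independence, the unnormalized weight for each hypothesis is prior × ∏ likelihoods (using 1 − P(present | H) for each absent attribute):
  newsletter: 0.17 × 0.92 × (1 − 0.07) × (1 − 0.62) = 0.055272
  romance scam: 0.27 × 0.83 × (1 − 0.83) × (1 − 0.28) = 0.02743
  account-recovery notice: 0.26 × 0.39 × (1 − 0.50) × (1 − 0.06) = 0.047658
  phishing: 0.14 × 0.94 × (1 − 0.92) × (1 − 0.89) = 0.0011581
  generic spam: 0.16 × 0.84 × (1 − 0.78) × (1 − 0.49) = 0.01508
Marginal likelihood of the evidence = 0.1466.
P(newsletter | evidence) ≈ 0.055272 / 0.1466 ≈ 0.377
P(romance scam | evidence) ≈ 0.02743 / 0.1466 ≈ 0.187
P(account-recovery notice | evidence) ≈ 0.047658 / 0.1466 ≈ 0.325
P(phishing | evidence) ≈ 0.0011581 / 0.1466 ≈ 0.008
P(generic spam | evidence) ≈ 0.01508 / 0.1466 ≈ 0.103
The largest is 0.377, so newsletter is most probable.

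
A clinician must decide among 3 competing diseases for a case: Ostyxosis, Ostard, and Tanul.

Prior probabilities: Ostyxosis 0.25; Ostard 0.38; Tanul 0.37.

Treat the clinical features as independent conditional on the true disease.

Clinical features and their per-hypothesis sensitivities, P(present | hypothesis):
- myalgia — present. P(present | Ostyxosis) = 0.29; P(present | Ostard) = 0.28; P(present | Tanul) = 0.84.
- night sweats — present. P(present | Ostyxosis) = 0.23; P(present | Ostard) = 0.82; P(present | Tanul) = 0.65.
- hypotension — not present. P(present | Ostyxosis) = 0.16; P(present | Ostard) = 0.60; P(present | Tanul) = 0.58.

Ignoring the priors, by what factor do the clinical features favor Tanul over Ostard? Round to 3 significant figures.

2.50

Take the product of per-clinical feature likelihoods under each hypothesis (using 1 − P(present | H) for each absent clinical feature), then divide.
  Tanul: 0.84 × 0.65 × (1 − 0.58) = 0.22932
  Ostard: 0.28 × 0.82 × (1 − 0.60) = 0.09184
Bayes factor = 0.22932 / 0.09184 ≈ 2.50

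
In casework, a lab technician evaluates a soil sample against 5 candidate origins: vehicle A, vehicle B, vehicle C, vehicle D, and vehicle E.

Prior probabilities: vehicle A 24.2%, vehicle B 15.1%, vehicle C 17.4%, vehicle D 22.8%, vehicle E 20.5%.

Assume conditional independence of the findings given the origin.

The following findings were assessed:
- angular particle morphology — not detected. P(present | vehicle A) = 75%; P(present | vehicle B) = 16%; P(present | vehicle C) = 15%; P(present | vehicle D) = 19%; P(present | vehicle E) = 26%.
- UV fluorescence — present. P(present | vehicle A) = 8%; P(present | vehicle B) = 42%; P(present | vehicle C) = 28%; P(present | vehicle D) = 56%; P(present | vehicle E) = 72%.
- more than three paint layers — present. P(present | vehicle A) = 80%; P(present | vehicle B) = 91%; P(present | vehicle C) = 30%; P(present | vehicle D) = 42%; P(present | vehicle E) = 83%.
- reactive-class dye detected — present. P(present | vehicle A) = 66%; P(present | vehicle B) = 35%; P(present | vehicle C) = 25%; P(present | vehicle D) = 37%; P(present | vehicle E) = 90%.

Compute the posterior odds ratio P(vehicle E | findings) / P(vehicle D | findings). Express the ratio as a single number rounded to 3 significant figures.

5.08

Unnormalized posterior weight (prior times the finding likelihoods) for each of the two hypotheses (using 1 − P(present | H) for each absent finding):
  vehicle E: 0.205 × (1 − 0.26) × 0.72 × 0.83 × 0.90 = 0.08159
  vehicle D: 0.228 × (1 − 0.19) × 0.56 × 0.42 × 0.37 = 0.016072
Odds(vehicle E : vehicle D) = 0.08159 / 0.016072 ≈ 5.08.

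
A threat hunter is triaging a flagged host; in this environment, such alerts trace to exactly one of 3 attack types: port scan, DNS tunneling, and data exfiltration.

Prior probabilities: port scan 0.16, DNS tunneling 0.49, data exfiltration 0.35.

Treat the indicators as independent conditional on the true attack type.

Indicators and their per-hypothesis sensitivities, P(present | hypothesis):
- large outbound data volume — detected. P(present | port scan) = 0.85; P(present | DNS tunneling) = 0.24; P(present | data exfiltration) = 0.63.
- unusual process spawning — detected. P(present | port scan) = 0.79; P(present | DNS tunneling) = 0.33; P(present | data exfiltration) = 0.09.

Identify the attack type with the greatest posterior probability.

By Bayes' rule with conditional independence, the unnormalized weight for each hypothesis is prior × ∏ likelihoods:
  port scan: 0.16 × 0.85 × 0.79 = 0.10744
  DNS tunneling: 0.49 × 0.24 × 0.33 = 0.038808
  data exfiltration: 0.35 × 0.63 × 0.09 = 0.019845
Normalizing constant Z = 0.10744 + 0.038808 + 0.019845 = 0.16609.
P(port scan | evidence) ≈ 0.10744 / 0.16609 ≈ 0.647
P(DNS tunneling | evidence) ≈ 0.038808 / 0.16609 ≈ 0.234
P(data exfiltration | evidence) ≈ 0.019845 / 0.16609 ≈ 0.119
The largest is 0.647, so port scan is most probable.

port scan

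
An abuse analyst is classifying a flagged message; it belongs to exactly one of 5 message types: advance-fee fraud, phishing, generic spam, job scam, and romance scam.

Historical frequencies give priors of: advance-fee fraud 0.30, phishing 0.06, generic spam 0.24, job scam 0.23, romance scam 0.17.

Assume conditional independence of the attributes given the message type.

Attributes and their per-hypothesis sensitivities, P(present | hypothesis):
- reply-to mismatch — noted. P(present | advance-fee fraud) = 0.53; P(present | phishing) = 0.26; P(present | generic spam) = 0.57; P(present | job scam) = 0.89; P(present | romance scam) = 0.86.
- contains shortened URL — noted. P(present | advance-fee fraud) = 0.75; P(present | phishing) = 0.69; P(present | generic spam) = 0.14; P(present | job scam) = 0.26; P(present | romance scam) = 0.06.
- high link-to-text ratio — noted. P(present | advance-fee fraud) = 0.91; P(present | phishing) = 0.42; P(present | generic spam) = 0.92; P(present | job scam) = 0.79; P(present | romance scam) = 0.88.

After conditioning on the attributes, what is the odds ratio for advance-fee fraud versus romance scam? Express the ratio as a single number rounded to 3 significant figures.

Posterior odds equal prior odds times the likelihood ratio; only the two competing hypotheses matter.
  advance-fee fraud: 0.30 × 0.53 × 0.75 × 0.91 = 0.10852
  romance scam: 0.17 × 0.86 × 0.06 × 0.88 = 0.0077194
Posterior odds = 0.10852 / 0.0077194 ≈ 14.1.

14.1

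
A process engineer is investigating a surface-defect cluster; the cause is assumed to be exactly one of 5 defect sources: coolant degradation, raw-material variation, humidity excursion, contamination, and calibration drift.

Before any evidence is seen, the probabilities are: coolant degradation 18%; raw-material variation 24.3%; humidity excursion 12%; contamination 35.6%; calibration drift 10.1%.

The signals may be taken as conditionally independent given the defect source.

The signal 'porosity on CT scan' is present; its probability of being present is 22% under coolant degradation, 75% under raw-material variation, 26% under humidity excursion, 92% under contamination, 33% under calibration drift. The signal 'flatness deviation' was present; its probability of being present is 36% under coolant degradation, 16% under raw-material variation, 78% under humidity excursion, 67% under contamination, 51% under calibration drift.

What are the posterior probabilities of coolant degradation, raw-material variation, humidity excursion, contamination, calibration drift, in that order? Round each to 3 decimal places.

0.047, 0.096, 0.080, 0.721, 0.056

For each hypothesis, the unnormalized posterior weight is prior × product of the signal likelihoods:
  coolant degradation: 0.180 × 0.22 × 0.36 = 0.014256
  raw-material variation: 0.243 × 0.75 × 0.16 = 0.02916
  humidity excursion: 0.120 × 0.26 × 0.78 = 0.024336
  contamination: 0.356 × 0.92 × 0.67 = 0.21944
  calibration drift: 0.101 × 0.33 × 0.51 = 0.016998
Normalizing constant Z = 0.014256 + 0.02916 + 0.024336 + 0.21944 + 0.016998 = 0.30419.
P(coolant degradation | evidence) = 0.014256 / 0.30419 ≈ 0.047
P(raw-material variation | evidence) = 0.02916 / 0.30419 ≈ 0.096
P(humidity excursion | evidence) = 0.024336 / 0.30419 ≈ 0.080
P(contamination | evidence) = 0.21944 / 0.30419 ≈ 0.721
P(calibration drift | evidence) = 0.016998 / 0.30419 ≈ 0.056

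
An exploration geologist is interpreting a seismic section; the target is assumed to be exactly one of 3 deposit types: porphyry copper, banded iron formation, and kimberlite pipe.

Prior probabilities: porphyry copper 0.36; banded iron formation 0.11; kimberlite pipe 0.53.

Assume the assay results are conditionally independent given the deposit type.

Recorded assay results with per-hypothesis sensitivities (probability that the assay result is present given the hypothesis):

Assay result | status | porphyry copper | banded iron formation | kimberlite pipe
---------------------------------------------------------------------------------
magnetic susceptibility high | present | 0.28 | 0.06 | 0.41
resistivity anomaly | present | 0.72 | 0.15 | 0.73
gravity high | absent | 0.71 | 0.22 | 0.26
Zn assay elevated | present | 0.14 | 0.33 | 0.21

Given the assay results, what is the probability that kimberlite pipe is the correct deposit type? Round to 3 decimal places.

For each hypothesis, the unnormalized posterior weight is prior × product of the assay result likelihoods (using 1 − P(present | H) for each absent assay result):
  porphyry copper: 0.36 × 0.28 × 0.72 × (1 − 0.71) × 0.14 = 0.0029466
  banded iron formation: 0.11 × 0.06 × 0.15 × (1 − 0.22) × 0.33 = 0.00025483
  kimberlite pipe: 0.53 × 0.41 × 0.73 × (1 − 0.26) × 0.21 = 0.024651
Marginal likelihood of the evidence = 0.027852.
P(kimberlite pipe | evidence) = 0.024651 / 0.027852 ≈ 0.885.

0.885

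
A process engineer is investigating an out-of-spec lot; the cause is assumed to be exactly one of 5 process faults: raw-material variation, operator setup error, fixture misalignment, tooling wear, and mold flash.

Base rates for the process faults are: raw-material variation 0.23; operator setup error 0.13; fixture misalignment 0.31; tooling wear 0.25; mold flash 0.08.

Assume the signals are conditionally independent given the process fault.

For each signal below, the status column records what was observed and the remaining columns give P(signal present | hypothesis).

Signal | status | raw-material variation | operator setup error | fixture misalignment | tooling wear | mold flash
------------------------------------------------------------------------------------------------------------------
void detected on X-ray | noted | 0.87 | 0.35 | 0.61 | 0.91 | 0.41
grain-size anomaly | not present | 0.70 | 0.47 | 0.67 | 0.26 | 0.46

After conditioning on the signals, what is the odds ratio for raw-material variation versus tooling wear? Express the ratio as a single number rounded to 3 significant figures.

0.357

Posterior odds equal prior odds times the likelihood ratio; only the two competing hypotheses matter (using 1 − P(present | H) for each absent signal).
  raw-material variation: 0.23 × 0.87 × (1 − 0.70) = 0.06003
  tooling wear: 0.25 × 0.91 × (1 − 0.26) = 0.16835
Odds(raw-material variation : tooling wear) = 0.06003 / 0.16835 ≈ 0.357.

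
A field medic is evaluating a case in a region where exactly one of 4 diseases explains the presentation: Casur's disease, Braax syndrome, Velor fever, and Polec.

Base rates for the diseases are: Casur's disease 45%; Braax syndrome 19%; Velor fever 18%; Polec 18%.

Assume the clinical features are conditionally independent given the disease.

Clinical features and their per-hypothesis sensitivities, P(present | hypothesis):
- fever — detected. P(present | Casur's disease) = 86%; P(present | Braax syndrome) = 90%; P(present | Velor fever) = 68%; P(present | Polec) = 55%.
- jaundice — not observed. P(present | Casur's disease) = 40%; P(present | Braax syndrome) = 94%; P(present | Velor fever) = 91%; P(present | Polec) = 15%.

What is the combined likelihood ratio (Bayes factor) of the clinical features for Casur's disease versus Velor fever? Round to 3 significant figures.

8.43

Joint likelihood of the clinical feature pattern under each hypothesis (using 1 − P(present | H) for each absent clinical feature):
  Casur's disease: 0.86 × (1 − 0.40) = 0.516
  Velor fever: 0.68 × (1 − 0.91) = 0.0612
Bayes factor = 0.516 / 0.0612 ≈ 8.43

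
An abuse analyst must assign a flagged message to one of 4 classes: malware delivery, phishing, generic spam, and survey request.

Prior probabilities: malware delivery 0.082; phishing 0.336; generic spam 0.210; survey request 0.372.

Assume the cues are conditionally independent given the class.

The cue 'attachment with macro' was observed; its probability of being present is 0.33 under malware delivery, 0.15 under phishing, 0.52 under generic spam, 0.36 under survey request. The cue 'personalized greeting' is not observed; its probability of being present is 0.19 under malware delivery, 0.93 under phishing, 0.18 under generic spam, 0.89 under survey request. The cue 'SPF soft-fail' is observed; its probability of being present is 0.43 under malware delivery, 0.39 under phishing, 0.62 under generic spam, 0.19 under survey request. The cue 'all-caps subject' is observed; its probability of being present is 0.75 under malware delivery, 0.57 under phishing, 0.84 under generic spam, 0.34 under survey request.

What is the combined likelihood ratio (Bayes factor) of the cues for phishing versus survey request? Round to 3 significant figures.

0.912

The Bayes factor is the ratio of the joint likelihoods of the cue pattern under the two hypotheses (using 1 − P(present | H) for each absent cue).
  phishing: 0.15 × (1 − 0.93) × 0.39 × 0.57 = 0.0023341
  survey request: 0.36 × (1 − 0.89) × 0.19 × 0.34 = 0.0025582
Bayes factor = 0.0023341 / 0.0025582 ≈ 0.912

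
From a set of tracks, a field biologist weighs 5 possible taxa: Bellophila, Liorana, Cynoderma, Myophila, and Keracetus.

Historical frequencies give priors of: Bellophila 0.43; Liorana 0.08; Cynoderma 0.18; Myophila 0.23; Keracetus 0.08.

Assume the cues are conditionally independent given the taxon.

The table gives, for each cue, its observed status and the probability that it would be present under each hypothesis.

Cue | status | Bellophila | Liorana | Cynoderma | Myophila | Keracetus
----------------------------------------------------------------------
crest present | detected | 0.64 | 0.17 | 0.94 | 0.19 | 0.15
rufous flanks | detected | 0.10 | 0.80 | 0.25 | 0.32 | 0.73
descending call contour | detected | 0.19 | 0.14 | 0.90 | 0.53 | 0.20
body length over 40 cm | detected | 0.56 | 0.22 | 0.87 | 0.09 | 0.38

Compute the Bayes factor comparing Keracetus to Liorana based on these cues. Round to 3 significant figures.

Joint likelihood of the cue pattern under each hypothesis:
  Keracetus: 0.15 × 0.73 × 0.20 × 0.38 = 0.008322
  Liorana: 0.17 × 0.80 × 0.14 × 0.22 = 0.0041888
Bayes factor = 0.008322 / 0.0041888 ≈ 1.99

1.99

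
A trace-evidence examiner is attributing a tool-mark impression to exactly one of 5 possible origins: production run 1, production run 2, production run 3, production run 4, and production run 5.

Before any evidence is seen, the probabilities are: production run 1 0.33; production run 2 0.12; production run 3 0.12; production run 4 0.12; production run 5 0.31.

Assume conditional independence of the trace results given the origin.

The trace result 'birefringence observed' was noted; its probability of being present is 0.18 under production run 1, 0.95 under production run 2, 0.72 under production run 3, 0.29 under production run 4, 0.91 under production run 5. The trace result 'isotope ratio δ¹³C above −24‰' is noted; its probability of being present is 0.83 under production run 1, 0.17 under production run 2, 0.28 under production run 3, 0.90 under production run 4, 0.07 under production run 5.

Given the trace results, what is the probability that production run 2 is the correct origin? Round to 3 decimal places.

Multiply each prior by the joint likelihood of the trace result pattern:
  production run 1: 0.33 × 0.18 × 0.83 = 0.049302
  production run 2: 0.12 × 0.95 × 0.17 = 0.01938
  production run 3: 0.12 × 0.72 × 0.28 = 0.024192
  production run 4: 0.12 × 0.29 × 0.90 = 0.03132
  production run 5: 0.31 × 0.91 × 0.07 = 0.019747
Normalizing constant Z = 0.049302 + 0.01938 + 0.024192 + 0.03132 + 0.019747 = 0.14394.
P(production run 2 | evidence) = 0.01938 / 0.14394 ≈ 0.135.

0.135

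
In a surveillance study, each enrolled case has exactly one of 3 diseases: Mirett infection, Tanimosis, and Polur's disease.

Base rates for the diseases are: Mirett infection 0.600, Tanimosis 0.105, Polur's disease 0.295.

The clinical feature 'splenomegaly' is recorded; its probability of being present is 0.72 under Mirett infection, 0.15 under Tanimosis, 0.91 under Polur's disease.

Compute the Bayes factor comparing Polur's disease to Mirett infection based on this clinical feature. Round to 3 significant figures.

1.26

Likelihood of this clinical feature under each hypothesis:
  Polur's disease: 0.91
  Mirett infection: 0.72
Bayes factor = 0.91 / 0.72 ≈ 1.26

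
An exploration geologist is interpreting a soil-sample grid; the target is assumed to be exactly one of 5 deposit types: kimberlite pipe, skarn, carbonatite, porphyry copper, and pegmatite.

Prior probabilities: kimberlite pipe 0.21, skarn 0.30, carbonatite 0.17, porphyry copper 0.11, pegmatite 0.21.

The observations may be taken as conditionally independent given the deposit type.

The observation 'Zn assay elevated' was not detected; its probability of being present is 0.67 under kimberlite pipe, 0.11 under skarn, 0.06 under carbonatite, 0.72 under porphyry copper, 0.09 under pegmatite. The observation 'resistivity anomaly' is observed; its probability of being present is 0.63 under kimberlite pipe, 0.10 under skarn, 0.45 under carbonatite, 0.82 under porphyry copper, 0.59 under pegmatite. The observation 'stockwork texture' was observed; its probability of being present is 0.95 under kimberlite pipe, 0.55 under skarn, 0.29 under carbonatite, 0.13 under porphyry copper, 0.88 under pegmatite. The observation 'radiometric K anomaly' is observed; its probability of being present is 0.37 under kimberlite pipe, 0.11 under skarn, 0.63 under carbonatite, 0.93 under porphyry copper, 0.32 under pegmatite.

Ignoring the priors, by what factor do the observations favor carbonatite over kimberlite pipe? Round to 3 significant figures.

1.06

Take the product of per-observation likelihoods under each hypothesis (using 1 − P(present | H) for each absent observation), then divide.
  carbonatite: (1 − 0.06) × 0.45 × 0.29 × 0.63 = 0.077282
  kimberlite pipe: (1 − 0.67) × 0.63 × 0.95 × 0.37 = 0.073077
Bayes factor = 0.077282 / 0.073077 ≈ 1.06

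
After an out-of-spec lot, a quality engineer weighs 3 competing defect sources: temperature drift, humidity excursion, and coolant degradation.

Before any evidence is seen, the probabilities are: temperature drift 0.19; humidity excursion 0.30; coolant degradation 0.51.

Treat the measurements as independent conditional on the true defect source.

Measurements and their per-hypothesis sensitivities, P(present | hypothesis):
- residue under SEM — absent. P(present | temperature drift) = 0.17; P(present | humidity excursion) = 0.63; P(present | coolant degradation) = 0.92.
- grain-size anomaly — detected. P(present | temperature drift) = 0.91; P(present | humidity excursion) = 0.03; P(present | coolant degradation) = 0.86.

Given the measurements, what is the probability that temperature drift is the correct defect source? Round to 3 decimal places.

0.789

Multiply each prior by the joint likelihood of the measurement pattern (using 1 − P(present | H) for each absent measurement):
  temperature drift: 0.19 × (1 − 0.17) × 0.91 = 0.14351
  humidity excursion: 0.30 × (1 − 0.63) × 0.03 = 0.00333
  coolant degradation: 0.51 × (1 − 0.92) × 0.86 = 0.035088
Marginal likelihood of the evidence = 0.18193.
P(temperature drift | evidence) = 0.14351 / 0.18193 ≈ 0.789.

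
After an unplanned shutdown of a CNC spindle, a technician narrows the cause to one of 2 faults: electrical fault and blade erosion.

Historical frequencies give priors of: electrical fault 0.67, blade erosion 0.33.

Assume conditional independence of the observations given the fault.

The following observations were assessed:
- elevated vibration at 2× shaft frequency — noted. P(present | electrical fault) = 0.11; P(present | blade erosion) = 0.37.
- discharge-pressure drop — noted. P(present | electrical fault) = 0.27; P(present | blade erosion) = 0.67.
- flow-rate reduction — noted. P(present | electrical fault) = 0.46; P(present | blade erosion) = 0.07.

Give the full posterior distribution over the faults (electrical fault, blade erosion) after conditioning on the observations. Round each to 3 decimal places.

0.615, 0.385

Multiply each prior by the joint likelihood of the evidence pattern:
  electrical fault: 0.67 × 0.11 × 0.27 × 0.46 = 0.0091535
  blade erosion: 0.33 × 0.37 × 0.67 × 0.07 = 0.0057265
Normalizing constant Z = 0.0091535 + 0.0057265 = 0.01488.
P(electrical fault | evidence) = 0.0091535 / 0.01488 ≈ 0.615
P(blade erosion | evidence) = 0.0057265 / 0.01488 ≈ 0.385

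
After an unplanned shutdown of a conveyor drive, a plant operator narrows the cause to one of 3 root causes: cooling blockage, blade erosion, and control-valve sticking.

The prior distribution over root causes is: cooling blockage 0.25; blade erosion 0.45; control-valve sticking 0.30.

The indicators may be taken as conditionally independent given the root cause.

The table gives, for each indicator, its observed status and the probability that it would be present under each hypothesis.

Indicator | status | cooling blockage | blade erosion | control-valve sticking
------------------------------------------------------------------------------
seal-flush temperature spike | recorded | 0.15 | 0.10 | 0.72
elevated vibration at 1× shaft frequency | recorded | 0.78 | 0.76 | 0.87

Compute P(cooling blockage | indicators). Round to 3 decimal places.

By Bayes' rule with conditional independence, the unnormalized weight for each hypothesis is prior × ∏ likelihoods:
  cooling blockage: 0.25 × 0.15 × 0.78 = 0.02925
  blade erosion: 0.45 × 0.10 × 0.76 = 0.0342
  control-valve sticking: 0.30 × 0.72 × 0.87 = 0.18792
Marginal likelihood of the evidence = 0.25137.
P(cooling blockage | evidence) = 0.02925 / 0.25137 ≈ 0.116.

0.116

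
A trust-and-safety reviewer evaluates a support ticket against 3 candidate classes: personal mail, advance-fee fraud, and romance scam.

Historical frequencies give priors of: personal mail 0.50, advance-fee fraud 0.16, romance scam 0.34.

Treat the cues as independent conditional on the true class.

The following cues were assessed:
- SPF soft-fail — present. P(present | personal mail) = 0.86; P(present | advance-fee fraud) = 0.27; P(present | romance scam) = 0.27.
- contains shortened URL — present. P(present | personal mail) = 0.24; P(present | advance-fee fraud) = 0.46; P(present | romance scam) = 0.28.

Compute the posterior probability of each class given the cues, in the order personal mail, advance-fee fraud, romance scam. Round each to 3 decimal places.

Multiply each prior by the joint likelihood of the cue pattern:
  personal mail: 0.50 × 0.86 × 0.24 = 0.1032
  advance-fee fraud: 0.16 × 0.27 × 0.46 = 0.019872
  romance scam: 0.34 × 0.27 × 0.28 = 0.025704
Normalizing constant Z = 0.1032 + 0.019872 + 0.025704 = 0.14878.
P(personal mail | evidence) = 0.1032 / 0.14878 ≈ 0.694
P(advance-fee fraud | evidence) = 0.019872 / 0.14878 ≈ 0.134
P(romance scam | evidence) = 0.025704 / 0.14878 ≈ 0.173

0.694, 0.134, 0.173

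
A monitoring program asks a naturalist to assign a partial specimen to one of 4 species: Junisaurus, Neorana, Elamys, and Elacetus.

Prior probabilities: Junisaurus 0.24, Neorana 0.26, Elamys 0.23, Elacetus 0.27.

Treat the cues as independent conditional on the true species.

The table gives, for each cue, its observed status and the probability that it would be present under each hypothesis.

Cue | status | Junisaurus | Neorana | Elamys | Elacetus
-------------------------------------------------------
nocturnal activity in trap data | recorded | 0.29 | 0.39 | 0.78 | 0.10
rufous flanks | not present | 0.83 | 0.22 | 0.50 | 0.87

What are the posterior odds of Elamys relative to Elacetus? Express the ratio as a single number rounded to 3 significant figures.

25.6

Unnormalized posterior weight (prior times the cue likelihoods) for each of the two hypotheses (using 1 − P(present | H) for each absent cue):
  Elamys: 0.23 × 0.78 × (1 − 0.50) = 0.0897
  Elacetus: 0.27 × 0.10 × (1 − 0.87) = 0.00351
Odds(Elamys : Elacetus) = 0.0897 / 0.00351 ≈ 25.6.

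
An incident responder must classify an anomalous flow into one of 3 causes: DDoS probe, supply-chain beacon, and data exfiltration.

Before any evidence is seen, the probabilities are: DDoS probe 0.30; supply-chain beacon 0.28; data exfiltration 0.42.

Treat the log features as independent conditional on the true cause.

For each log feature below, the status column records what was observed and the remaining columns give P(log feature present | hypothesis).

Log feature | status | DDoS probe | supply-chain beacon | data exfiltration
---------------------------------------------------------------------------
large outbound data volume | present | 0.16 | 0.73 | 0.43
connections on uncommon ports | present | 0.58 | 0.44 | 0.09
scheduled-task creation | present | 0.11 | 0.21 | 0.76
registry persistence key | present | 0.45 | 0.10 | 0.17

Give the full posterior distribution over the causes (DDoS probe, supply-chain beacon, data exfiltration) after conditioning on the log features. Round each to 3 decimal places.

0.257, 0.352, 0.391

By Bayes' rule with conditional independence, the unnormalized weight for each hypothesis is prior × ∏ likelihoods:
  DDoS probe: 0.30 × 0.16 × 0.58 × 0.11 × 0.45 = 0.0013781
  supply-chain beacon: 0.28 × 0.73 × 0.44 × 0.21 × 0.10 = 0.0018887
  data exfiltration: 0.42 × 0.43 × 0.09 × 0.76 × 0.17 = 0.0021
The unnormalized weights sum to 0.0053668.
P(DDoS probe | evidence) = 0.0013781 / 0.0053668 ≈ 0.257
P(supply-chain beacon | evidence) = 0.0018887 / 0.0053668 ≈ 0.352
P(data exfiltration | evidence) = 0.0021 / 0.0053668 ≈ 0.391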